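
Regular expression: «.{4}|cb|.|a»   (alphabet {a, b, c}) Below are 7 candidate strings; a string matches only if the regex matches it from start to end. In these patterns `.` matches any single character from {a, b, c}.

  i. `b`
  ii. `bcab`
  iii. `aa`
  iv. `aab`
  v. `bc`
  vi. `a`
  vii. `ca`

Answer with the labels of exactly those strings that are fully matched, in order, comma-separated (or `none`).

i, ii, vi

i → match
ii → match
iii → no match
iv → no match
v → no match
vi → match
vii → no match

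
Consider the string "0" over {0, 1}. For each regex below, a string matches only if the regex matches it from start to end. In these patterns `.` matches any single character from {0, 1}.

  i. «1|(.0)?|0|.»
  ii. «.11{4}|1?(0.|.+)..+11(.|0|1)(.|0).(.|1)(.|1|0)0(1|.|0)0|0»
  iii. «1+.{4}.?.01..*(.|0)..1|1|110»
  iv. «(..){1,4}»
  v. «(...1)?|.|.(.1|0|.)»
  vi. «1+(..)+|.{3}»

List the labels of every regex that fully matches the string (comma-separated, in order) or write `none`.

i → match
ii → match
iii → no match
iv → no match
v → match
vi → no match

i, ii, v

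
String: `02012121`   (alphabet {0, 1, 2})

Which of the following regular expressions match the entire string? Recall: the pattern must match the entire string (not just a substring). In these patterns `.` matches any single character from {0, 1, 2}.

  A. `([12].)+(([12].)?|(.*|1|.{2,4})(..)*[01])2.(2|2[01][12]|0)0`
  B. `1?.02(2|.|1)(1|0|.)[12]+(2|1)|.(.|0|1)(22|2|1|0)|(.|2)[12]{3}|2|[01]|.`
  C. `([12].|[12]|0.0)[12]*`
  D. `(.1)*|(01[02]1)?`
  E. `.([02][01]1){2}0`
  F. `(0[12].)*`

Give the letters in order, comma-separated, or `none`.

C

A → no match — must end with `0`
B → no match
C → match
D → no match
E → no match — must end with `10`
F → no match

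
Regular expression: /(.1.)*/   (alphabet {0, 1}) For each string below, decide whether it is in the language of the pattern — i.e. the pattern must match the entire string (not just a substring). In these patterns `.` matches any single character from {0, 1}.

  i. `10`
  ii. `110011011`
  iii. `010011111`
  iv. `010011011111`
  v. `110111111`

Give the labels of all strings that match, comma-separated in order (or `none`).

i → no match
ii → match
iii → match
iv → match
v → match

ii, iii, iv, v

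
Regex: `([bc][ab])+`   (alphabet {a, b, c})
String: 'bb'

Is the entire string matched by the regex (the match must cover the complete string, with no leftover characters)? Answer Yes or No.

Yes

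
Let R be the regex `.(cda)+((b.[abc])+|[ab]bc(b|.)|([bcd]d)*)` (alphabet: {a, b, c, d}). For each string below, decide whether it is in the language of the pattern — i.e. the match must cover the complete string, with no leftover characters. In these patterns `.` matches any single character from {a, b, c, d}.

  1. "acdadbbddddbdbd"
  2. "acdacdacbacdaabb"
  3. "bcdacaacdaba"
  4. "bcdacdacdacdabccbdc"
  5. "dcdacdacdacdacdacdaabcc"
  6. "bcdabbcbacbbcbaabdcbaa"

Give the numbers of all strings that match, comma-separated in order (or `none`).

1 → no match
2 → no match
3 → no match
4 → match
5 → match
6 → match

4, 5, 6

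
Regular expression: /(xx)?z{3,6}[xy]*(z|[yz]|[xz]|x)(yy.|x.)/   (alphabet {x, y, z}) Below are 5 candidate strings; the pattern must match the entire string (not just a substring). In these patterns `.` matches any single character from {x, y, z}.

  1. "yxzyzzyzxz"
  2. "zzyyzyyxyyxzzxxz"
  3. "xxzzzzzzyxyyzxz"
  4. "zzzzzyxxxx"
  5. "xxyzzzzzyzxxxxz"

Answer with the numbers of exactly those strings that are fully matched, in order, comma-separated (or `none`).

3, 4

1 → no match
2 → no match
3 → match
4 → match
5 → no match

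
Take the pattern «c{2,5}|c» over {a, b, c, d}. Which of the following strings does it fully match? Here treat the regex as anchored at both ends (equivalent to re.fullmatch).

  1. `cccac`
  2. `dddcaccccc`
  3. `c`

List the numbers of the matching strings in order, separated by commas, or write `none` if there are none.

1. `cccac` → no match
2. `dddcaccccc` → no match — must start with `c`
3. `c` → match

3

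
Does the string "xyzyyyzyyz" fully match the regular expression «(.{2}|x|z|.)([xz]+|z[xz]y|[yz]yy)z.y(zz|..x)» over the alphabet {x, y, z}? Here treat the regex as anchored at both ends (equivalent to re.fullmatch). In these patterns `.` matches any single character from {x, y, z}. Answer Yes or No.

No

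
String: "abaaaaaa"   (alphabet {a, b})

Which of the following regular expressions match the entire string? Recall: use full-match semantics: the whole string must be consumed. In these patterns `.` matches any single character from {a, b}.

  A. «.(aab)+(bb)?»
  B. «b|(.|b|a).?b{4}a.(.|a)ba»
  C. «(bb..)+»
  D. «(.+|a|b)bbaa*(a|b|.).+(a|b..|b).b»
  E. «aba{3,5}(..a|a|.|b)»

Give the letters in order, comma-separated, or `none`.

A → no match
B → no match
C → no match — must start with "bb"
D → no match — must end with "b"
E → match

E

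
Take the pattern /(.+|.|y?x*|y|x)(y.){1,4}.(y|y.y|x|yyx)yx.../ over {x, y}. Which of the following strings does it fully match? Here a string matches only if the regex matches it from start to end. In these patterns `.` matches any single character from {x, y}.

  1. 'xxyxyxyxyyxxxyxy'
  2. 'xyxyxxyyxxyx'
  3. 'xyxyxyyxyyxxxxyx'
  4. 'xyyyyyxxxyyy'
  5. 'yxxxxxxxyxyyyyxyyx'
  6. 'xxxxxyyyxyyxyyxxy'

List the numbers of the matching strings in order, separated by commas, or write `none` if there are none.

1 → no match
2. 'xyxyxxyyxxyx' → match
3 → no match
4. 'xyyyyyxxxyyy' → no match
5 → no match
6 → no match

2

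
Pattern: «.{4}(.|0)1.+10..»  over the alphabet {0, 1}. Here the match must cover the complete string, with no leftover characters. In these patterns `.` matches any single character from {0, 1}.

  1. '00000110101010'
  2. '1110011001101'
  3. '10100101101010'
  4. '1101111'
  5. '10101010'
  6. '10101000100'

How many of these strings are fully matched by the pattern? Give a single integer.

1 → match
2 → no match
3 → match
4 → no match
5 → no match
6 → no match
Total matched: 2

2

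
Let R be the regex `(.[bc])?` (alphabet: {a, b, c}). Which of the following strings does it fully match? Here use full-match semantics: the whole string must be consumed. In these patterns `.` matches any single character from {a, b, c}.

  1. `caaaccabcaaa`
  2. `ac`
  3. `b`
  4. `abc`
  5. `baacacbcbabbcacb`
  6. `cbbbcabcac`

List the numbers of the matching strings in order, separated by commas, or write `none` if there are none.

2

1 → no match
2 → match
3 → no match
4 → no match
5 → no match
6 → no match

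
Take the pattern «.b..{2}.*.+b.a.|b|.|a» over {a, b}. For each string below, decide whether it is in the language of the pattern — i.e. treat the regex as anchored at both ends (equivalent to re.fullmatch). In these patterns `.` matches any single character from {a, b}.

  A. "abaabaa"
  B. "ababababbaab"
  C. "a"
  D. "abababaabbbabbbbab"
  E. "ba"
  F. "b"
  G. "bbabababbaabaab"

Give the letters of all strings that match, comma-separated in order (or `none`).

A → no match
B → match
C → match
D → match
E → no match
F → match
G → match

B, C, D, F, G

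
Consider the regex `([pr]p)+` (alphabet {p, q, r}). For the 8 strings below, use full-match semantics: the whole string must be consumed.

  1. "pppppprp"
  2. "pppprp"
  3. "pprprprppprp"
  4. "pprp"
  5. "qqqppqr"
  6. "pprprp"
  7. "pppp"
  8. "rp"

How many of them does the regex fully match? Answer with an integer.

1. "pppppprp" → match
2. "pppprp" → match
3. "pprprprppprp" → match
4. "pprp" → match
5. "qqqppqr" → no match — must end with "p"
6. "pprprp" → match
7. "pppp" → match
8. "rp" → match
Total matched: 7

7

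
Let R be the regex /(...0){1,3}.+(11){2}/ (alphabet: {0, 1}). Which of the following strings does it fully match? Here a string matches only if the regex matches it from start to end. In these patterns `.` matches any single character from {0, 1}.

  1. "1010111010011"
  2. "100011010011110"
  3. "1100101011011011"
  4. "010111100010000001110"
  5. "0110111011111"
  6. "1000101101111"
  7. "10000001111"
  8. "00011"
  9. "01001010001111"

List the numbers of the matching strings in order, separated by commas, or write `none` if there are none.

5, 6, 7, 9

1 → no match
2 → no match — must end with "11"
3 → no match
4 → no match — must end with "11"
5 → match
6 → match
7 → match
8 → no match
9 → match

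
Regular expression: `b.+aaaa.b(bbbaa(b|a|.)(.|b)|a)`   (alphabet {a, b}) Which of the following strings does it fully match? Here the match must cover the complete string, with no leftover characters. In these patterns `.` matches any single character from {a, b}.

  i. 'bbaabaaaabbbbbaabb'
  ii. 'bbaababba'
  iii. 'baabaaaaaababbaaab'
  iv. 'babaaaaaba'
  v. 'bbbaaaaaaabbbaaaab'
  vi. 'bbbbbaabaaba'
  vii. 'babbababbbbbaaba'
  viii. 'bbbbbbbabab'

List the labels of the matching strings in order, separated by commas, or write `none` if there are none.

i, iv

i → match
ii → no match
iii → no match
iv → match
v → no match
vi → no match
vii → no match
viii → no match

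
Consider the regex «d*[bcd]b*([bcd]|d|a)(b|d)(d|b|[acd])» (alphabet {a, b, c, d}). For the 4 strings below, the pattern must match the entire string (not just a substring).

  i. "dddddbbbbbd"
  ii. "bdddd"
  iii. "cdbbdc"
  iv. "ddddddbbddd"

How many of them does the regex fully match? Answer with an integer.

i → match
ii → no match
iii → no match
iv → match
Total matched: 2

2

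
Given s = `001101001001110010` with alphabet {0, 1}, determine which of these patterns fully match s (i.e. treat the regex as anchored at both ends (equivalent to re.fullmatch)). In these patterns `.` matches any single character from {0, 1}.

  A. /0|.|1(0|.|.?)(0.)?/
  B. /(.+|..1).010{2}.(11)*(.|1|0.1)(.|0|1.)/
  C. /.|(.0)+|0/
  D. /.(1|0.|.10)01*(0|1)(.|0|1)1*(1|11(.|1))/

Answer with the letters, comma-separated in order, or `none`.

B

A → no match
B → match
C → no match
D → no match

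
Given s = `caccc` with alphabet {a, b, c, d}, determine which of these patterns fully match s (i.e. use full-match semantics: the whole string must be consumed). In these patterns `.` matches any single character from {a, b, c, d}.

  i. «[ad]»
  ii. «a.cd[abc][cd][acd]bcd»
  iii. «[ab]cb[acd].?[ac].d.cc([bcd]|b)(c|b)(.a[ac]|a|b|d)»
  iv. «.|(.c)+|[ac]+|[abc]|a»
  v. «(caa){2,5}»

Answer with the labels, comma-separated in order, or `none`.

i → no match
ii → no match — must start with `a`
iii → no match
iv → match
v → no match — must start with `caa`

iv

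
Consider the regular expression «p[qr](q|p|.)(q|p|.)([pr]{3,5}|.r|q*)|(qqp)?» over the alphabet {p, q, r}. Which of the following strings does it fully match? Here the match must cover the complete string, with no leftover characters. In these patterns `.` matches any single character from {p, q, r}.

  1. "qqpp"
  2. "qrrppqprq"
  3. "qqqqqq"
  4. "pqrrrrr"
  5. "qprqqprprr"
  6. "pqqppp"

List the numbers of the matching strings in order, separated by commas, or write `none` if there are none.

4

1 → no match
2 → no match
3 → no match
4 → match
5 → no match
6 → no match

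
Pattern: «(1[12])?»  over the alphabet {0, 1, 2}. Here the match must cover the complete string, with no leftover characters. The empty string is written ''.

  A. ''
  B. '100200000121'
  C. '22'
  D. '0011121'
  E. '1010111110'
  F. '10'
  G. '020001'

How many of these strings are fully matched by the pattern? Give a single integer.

1

A → match
B → no match
C → no match
D → no match
E → no match
F → no match
G → no match
Total matched: 1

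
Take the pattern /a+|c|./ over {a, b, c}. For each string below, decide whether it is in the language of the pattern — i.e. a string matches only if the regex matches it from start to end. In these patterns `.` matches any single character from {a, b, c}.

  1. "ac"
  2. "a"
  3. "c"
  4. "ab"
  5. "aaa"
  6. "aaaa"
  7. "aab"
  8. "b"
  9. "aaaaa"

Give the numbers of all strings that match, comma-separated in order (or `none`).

1. "ac" → no match
2. "a" → match
3. "c" → match
4. "ab" → no match
5. "aaa" → match
6. "aaaa" → match
7. "aab" → no match
8. "b" → match
9. "aaaaa" → match

2, 3, 5, 6, 8, 9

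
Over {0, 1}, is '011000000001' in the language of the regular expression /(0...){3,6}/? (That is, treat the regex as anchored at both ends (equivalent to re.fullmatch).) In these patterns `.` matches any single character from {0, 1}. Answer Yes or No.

Yes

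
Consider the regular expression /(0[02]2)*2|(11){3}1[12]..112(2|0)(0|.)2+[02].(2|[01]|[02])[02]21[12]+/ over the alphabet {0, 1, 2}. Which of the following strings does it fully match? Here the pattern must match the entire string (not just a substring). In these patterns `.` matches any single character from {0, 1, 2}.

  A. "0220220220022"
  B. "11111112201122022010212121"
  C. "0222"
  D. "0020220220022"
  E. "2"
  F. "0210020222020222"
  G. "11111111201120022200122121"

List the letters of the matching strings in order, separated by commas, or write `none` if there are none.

A, B, C, D, E, G

A → match
B → match
C → match
D → match
E → match
F → no match
G → match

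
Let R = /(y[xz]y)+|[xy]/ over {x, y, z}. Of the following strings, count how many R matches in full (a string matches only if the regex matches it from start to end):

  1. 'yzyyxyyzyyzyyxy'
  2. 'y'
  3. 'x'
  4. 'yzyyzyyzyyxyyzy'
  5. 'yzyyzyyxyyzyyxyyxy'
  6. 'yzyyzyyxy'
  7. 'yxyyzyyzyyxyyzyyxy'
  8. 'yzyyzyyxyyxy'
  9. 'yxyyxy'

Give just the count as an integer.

9

1 → match
2 → match
3 → match
4 → match
5 → match
6 → match
7 → match
8 → match
9 → match
Total matched: 9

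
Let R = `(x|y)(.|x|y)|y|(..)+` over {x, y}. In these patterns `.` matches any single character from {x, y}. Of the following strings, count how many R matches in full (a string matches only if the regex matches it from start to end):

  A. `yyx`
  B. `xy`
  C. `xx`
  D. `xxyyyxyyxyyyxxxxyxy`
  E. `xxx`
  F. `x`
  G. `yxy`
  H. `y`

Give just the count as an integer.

3

A → no match
B → match
C → match
D → no match
E → no match
F → no match
G → no match
H → match
Total matched: 3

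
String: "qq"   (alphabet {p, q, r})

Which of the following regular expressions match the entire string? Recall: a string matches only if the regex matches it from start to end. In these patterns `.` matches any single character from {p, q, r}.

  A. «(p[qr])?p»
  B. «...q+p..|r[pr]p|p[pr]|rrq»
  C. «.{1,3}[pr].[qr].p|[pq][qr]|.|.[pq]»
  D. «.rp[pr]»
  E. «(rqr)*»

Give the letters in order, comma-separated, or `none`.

A → no match — must end with "p"
B → no match
C → match
D → no match
E → no match

C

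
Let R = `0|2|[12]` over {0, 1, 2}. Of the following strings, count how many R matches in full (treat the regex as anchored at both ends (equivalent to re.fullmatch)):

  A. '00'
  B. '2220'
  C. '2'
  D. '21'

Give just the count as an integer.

A → no match
B → no match
C → match
D → no match
Total matched: 1

1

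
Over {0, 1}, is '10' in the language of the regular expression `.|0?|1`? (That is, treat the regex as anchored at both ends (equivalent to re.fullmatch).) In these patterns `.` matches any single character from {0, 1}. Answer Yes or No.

No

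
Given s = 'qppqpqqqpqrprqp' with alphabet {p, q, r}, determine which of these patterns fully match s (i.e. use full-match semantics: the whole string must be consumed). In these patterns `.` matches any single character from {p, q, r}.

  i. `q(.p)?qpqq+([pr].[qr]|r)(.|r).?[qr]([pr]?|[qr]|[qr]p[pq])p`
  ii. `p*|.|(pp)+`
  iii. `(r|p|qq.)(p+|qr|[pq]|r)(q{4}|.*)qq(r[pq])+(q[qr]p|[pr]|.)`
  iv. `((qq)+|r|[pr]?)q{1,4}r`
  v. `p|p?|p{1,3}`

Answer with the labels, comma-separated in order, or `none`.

i → match
ii → no match
iii → no match
iv → no match — must end with 'qr'
v → no match

i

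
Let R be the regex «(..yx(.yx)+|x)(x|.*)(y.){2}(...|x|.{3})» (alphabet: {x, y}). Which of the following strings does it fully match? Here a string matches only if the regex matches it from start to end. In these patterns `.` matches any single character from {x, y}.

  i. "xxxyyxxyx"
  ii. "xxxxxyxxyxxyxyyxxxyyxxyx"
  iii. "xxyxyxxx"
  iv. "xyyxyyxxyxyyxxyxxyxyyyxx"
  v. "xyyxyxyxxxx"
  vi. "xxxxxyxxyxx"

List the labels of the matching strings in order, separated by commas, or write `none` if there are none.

iv, v

i → no match
ii → no match
iii → no match
iv → match
v → match
vi → no match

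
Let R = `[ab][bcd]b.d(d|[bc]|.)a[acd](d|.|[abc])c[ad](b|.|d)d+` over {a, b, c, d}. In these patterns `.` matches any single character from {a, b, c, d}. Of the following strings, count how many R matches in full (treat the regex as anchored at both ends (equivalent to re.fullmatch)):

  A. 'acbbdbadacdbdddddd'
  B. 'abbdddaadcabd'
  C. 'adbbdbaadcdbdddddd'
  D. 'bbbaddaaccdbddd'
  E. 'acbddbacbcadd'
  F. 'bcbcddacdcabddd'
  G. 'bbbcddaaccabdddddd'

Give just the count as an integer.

A → match
B → match
C → match
D → match
E → match
F → match
G → match
Total matched: 7

7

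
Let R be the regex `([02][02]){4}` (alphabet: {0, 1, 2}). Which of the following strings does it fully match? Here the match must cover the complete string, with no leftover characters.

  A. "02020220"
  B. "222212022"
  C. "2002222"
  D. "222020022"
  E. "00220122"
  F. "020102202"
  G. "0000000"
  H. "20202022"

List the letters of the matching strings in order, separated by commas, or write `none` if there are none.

A, H

A → match
B → no match
C → no match
D → no match
E → no match
F → no match
G → no match
H → match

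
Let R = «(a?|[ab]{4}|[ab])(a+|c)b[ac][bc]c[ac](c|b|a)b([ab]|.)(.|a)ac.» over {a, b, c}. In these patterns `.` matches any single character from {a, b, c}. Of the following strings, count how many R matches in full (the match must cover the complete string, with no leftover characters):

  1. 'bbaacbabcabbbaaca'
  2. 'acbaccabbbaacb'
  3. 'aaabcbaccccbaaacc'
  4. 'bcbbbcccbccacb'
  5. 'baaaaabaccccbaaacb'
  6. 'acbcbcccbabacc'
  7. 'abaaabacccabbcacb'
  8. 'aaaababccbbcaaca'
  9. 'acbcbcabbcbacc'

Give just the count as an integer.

1 → match
2 → match
3 → match
4 → no match
5 → match
6 → match
7 → match
8 → match
9 → match
Total matched: 8

8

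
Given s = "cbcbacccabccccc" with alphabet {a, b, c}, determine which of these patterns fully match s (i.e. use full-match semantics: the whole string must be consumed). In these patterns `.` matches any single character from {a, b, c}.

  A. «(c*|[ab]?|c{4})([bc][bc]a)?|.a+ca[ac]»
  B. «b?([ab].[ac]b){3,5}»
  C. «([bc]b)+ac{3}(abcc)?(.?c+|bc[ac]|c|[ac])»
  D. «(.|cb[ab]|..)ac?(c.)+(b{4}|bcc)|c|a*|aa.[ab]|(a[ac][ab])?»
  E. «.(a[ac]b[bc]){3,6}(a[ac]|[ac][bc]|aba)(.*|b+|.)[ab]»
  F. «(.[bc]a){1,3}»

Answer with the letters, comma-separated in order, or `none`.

A → no match
B → no match — must end with "b"
C → match
D → no match
E → no match
F → no match — must end with "a"

C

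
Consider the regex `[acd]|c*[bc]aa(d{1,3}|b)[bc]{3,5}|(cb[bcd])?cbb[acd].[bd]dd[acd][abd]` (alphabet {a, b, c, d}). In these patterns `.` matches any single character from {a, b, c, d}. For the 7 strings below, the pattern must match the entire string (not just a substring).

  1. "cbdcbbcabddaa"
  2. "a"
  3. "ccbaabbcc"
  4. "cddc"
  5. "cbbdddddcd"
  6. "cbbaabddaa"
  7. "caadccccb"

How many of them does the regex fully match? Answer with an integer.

1 → match
2 → match
3 → match
4 → no match
5 → match
6 → match
7 → match
Total matched: 6

6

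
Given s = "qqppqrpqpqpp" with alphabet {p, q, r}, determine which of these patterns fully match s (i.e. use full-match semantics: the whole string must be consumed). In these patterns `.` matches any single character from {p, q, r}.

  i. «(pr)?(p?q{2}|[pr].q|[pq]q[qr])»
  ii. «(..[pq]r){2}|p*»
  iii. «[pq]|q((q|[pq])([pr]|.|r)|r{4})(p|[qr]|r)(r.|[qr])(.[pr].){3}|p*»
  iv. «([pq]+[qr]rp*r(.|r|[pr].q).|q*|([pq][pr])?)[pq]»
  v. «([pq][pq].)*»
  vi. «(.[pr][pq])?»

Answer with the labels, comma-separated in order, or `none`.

v

i → no match
ii → no match
iii → no match
iv → no match
v → match
vi → no match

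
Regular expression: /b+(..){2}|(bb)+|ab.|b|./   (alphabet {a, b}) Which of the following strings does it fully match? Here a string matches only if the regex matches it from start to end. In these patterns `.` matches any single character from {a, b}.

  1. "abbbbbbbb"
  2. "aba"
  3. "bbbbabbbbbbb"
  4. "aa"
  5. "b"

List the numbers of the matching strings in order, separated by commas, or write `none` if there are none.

2, 5

1. "abbbbbbbb" → no match
2. "aba" → match
3. "bbbbabbbbbbb" → no match
4. "aa" → no match
5. "b" → match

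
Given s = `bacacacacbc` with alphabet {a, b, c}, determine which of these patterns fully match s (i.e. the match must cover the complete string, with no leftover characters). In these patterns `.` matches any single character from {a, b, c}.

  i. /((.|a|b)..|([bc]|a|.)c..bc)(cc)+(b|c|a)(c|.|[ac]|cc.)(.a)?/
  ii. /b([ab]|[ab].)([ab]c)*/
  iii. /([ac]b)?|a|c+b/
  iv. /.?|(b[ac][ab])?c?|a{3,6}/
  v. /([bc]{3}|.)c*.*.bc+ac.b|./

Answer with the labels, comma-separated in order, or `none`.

i → no match
ii → match
iii → no match
iv → no match
v → no match

ii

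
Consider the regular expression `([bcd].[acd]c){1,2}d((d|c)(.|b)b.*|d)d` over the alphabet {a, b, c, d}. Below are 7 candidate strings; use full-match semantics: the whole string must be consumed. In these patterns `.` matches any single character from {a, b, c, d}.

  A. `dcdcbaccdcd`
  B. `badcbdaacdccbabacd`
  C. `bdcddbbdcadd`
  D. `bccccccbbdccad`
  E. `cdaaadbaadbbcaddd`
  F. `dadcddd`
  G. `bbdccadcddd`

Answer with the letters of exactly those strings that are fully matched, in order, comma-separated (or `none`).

F, G

A → no match
B → no match
C → no match
D → no match
E → no match
F → match
G → match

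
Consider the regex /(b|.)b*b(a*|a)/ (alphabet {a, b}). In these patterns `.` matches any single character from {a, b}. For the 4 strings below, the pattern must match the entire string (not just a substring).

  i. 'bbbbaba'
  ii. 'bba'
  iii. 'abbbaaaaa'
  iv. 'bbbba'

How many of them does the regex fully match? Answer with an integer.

3

i → no match
ii → match
iii → match
iv → match
Total matched: 3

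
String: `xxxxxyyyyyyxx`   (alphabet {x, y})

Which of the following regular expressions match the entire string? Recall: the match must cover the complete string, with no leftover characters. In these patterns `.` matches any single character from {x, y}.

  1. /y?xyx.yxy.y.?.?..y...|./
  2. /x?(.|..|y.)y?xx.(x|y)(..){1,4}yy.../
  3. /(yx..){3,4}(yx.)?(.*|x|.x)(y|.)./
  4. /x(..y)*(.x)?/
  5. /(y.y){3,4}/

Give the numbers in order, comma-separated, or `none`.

1 → no match
2 → match
3 → no match — must start with `yx`
4 → no match
5 → no match — must start with `y`

2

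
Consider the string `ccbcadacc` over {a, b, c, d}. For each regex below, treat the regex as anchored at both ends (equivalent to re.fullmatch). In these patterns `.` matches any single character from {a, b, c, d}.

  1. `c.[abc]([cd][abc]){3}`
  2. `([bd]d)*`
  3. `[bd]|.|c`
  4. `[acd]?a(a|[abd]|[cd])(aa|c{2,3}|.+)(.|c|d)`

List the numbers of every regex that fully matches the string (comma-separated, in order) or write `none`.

1

1 → match
2 → no match
3 → no match
4 → no match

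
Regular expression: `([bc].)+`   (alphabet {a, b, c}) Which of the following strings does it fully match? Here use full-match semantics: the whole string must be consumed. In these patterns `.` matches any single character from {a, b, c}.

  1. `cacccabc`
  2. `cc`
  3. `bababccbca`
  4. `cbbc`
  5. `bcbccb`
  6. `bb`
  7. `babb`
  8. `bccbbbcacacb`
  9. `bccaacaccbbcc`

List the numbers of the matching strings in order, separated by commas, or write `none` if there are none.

1, 2, 3, 4, 5, 6, 7, 8

1 → match
2 → match
3 → match
4 → match
5 → match
6 → match
7 → match
8 → match
9 → no match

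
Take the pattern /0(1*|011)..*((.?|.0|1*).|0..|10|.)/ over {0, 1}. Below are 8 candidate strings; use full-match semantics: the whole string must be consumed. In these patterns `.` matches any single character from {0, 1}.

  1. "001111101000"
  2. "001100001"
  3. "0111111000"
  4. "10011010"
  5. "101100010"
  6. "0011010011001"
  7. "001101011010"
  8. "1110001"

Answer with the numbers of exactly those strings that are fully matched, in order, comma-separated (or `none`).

1, 2, 3, 6, 7

1 → match
2 → match
3 → match
4 → no match — must start with "0"
5 → no match — must start with "0"
6 → match
7 → match
8 → no match — must start with "0"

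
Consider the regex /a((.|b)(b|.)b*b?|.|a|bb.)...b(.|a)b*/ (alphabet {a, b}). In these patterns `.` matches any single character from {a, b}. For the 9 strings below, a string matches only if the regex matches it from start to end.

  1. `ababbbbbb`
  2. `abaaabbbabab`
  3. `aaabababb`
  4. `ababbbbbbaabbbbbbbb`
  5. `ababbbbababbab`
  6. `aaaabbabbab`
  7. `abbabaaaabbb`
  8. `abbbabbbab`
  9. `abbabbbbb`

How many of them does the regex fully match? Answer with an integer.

5

1 → match
2 → no match
3 → match
4 → match
5 → no match
6 → no match
7 → no match
8 → match
9 → match
Total matched: 5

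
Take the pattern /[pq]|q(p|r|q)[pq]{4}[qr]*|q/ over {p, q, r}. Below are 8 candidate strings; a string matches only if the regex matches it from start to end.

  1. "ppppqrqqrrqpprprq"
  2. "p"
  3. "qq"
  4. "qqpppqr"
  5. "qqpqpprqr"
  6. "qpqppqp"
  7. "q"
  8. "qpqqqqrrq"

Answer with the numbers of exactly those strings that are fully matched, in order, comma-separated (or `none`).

2, 4, 5, 7, 8

1 → no match
2. "p" → match
3. "qq" → no match
4. "qqpppqr" → match
5. "qqpqpprqr" → match
6. "qpqppqp" → no match
7. "q" → match
8. "qpqqqqrrq" → match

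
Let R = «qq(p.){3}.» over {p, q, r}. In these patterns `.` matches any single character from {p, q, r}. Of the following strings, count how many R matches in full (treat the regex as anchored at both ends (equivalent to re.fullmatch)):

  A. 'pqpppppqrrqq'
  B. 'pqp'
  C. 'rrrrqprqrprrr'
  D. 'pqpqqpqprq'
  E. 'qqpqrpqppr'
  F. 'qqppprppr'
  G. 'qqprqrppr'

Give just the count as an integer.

A → no match — must start with 'qqp'
B → no match — must start with 'qqp'
C → no match — must start with 'qqp'
D → no match — must start with 'qqp'
E → no match
F → match
G → no match
Total matched: 1

1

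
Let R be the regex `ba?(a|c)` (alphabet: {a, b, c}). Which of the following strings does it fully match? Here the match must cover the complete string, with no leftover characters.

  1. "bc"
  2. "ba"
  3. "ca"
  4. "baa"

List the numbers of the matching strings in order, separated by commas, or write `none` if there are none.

1 → match
2 → match
3 → no match — must start with "b"
4 → match

1, 2, 4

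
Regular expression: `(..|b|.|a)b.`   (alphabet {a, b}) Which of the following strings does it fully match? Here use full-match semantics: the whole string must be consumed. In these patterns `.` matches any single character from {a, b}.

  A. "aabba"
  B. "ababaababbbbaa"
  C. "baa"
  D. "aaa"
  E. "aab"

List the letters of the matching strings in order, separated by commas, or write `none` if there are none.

none

A → no match
B → no match
C → no match
D → no match
E → no match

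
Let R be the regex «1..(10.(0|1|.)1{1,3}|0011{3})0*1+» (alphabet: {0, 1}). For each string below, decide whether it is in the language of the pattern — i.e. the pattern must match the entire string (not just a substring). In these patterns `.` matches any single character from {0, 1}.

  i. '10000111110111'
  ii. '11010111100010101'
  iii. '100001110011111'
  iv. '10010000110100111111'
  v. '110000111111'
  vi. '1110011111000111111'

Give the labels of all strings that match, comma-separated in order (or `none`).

i → no match
ii → no match
iii → no match
iv → no match
v → no match
vi → no match

none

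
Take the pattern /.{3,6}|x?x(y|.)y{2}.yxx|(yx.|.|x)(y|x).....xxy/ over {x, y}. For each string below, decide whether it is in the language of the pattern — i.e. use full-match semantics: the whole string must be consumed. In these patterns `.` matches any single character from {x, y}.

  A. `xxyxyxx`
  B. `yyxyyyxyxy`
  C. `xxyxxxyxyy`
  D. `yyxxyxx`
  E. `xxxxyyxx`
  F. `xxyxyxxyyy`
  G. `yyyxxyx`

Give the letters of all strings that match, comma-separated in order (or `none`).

A → no match
B → no match
C → no match
D → no match
E → no match
F → no match
G → no match

none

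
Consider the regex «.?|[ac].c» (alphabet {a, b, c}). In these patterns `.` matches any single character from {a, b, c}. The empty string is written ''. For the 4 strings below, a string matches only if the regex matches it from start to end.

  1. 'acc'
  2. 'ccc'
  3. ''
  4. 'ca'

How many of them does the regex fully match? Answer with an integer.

1 → match
2 → match
3 → match
4 → no match
Total matched: 3

3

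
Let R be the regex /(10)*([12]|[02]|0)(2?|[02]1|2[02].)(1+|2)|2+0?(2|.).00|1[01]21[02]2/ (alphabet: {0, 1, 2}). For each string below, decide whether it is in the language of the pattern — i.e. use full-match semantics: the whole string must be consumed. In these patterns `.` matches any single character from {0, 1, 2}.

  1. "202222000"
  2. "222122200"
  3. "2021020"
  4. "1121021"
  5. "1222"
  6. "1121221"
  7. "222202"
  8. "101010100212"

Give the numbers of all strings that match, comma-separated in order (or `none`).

1 → no match
2 → no match
3 → no match
4 → no match
5 → no match
6 → no match
7 → no match
8 → match

8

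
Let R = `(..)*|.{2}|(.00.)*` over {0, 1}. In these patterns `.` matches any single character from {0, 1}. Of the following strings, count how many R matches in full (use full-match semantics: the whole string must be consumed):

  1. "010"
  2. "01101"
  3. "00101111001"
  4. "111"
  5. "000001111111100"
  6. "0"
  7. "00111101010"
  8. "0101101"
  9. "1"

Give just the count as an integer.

1 → no match
2 → no match
3 → no match
4 → no match
5 → no match
6 → no match
7 → no match
8 → no match
9 → no match
Total matched: 0

0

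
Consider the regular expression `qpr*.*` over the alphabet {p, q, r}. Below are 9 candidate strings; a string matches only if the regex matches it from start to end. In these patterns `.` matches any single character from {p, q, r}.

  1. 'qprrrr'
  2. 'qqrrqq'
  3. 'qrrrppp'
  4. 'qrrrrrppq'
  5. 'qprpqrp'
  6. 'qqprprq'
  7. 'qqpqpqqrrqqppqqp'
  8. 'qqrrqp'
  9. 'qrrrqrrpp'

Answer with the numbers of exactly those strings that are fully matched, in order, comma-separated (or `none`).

1 → match
2 → no match — must start with 'qp'
3 → no match — must start with 'qp'
4 → no match — must start with 'qp'
5 → match
6 → no match — must start with 'qp'
7 → no match — must start with 'qp'
8 → no match — must start with 'qp'
9 → no match — must start with 'qp'

1, 5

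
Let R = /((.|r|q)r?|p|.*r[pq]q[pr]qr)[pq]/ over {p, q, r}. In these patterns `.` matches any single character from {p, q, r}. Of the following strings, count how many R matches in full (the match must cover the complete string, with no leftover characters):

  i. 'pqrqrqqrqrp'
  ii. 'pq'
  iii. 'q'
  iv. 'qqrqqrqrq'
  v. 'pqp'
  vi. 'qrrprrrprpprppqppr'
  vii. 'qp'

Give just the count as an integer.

4

i. 'pqrqrqqrqrp' → match
ii. 'pq' → match
iii. 'q' → no match
iv. 'qqrqqrqrq' → match
v. 'pqp' → no match
vi → no match
vii. 'qp' → match
Total matched: 4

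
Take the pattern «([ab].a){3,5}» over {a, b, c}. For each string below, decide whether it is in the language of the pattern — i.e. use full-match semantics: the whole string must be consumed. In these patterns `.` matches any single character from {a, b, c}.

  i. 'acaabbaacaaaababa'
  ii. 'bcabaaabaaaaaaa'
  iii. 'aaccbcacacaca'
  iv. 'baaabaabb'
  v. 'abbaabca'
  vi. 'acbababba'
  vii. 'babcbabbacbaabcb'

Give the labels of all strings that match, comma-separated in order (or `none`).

ii

i → no match
ii → match
iii → no match
iv → no match — must end with 'a'
v → no match
vi → no match
vii → no match — must end with 'a'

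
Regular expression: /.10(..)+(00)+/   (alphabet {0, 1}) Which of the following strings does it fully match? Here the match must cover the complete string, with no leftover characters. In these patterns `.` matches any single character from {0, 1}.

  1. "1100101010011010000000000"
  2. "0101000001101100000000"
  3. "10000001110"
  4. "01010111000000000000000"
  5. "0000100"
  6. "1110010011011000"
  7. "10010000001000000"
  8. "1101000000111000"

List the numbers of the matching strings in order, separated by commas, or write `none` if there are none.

1 → match
2 → no match
3 → no match — must end with "00"
4 → match
5 → no match
6 → no match
7 → no match
8 → no match

1, 4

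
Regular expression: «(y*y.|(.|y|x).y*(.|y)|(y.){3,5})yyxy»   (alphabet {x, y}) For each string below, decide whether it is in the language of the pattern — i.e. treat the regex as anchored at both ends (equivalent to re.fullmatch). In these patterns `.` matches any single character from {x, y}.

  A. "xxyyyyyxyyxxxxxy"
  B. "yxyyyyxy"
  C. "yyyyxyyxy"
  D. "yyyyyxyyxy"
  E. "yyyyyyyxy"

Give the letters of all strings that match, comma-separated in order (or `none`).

A → no match — must end with "yyxy"
B → match
C → match
D → match
E → match

B, C, D, E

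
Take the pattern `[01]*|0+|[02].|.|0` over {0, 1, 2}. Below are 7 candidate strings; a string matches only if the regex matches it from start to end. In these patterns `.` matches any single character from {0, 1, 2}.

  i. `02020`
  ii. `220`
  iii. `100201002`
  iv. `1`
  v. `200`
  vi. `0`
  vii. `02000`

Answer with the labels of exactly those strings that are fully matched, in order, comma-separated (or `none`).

i → no match
ii → no match
iii → no match
iv → match
v → no match
vi → match
vii → no match

iv, vi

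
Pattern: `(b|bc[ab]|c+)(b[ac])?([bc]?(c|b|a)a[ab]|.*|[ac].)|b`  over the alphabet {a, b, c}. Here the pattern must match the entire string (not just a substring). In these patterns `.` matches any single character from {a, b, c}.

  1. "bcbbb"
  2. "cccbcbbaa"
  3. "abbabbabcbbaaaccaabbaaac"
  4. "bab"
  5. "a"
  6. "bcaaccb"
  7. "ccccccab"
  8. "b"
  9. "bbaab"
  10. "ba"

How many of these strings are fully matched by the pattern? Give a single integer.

8

1 → match
2 → match
3 → no match
4 → match
5 → no match
6 → match
7 → match
8 → match
9 → match
10 → match
Total matched: 8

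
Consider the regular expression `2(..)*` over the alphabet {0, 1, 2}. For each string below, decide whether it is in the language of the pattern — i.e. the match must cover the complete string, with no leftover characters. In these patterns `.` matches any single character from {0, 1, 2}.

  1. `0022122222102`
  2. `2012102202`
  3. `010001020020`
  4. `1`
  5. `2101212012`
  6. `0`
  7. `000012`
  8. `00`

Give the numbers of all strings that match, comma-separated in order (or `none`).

1 → no match — must start with `2`
2 → no match
3 → no match — must start with `2`
4 → no match — must start with `2`
5 → no match
6 → no match — must start with `2`
7 → no match — must start with `2`
8 → no match — must start with `2`

none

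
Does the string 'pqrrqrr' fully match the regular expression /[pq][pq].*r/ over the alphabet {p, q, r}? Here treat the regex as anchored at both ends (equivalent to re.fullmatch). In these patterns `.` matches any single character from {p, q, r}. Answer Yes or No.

Yes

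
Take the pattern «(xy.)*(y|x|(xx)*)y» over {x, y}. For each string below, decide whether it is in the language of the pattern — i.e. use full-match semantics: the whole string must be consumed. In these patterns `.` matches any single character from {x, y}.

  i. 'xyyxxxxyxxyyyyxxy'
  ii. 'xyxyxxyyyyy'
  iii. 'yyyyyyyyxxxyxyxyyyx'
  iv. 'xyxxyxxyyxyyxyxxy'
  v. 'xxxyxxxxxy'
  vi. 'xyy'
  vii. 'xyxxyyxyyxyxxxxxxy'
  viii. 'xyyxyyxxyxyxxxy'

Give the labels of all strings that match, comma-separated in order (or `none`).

iv

i → no match
ii → no match
iii → no match — must end with 'y'
iv → match
v → no match
vi → no match
vii → no match
viii → no match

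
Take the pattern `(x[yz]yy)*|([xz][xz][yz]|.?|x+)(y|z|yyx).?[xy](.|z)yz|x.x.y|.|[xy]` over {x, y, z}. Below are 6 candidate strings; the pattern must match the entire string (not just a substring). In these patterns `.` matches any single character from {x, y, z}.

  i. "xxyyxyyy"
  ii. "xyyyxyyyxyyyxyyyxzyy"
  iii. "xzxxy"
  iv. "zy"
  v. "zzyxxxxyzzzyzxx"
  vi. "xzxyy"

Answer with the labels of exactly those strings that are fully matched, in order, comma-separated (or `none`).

i. "xxyyxyyy" → no match
ii → match
iii. "xzxxy" → match
iv. "zy" → no match
v → no match
vi. "xzxyy" → match

ii, iii, vi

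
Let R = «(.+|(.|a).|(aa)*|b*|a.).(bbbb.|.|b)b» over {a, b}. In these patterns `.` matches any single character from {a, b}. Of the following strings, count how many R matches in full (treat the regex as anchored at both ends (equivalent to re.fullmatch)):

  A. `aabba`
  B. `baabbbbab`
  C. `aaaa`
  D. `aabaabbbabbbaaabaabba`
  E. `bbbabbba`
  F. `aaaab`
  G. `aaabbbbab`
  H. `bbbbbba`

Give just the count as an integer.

A → no match — must end with `b`
B → match
C → no match — must end with `b`
D → no match — must end with `b`
E → no match — must end with `b`
F → match
G → match
H → no match — must end with `b`
Total matched: 3

3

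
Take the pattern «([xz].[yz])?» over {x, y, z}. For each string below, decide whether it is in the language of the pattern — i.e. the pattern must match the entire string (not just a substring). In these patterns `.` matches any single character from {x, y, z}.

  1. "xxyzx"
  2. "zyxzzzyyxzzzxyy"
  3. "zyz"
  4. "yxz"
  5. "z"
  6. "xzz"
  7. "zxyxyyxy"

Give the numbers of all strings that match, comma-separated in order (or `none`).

1 → no match
2 → no match
3 → match
4 → no match
5 → no match
6 → match
7 → no match

3, 6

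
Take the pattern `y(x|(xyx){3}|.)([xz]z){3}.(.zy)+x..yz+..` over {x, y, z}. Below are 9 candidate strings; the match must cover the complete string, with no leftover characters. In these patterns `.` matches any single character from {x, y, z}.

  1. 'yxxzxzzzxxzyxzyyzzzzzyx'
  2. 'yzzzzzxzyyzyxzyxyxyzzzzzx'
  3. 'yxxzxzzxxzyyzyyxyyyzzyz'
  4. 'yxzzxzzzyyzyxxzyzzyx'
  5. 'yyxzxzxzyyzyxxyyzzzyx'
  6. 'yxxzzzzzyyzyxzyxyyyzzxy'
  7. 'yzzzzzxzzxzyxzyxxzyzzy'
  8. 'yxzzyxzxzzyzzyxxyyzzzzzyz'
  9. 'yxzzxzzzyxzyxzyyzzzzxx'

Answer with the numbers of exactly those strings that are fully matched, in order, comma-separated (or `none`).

1, 2, 4, 5, 6, 7, 9

1 → match
2 → match
3 → no match
4 → match
5 → match
6 → match
7 → match
8 → no match
9 → match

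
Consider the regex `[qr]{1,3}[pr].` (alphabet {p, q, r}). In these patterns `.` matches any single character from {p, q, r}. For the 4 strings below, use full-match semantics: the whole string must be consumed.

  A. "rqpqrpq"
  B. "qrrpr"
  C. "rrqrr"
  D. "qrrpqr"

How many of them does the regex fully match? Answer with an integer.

A → no match
B → match
C → match
D → no match
Total matched: 2

2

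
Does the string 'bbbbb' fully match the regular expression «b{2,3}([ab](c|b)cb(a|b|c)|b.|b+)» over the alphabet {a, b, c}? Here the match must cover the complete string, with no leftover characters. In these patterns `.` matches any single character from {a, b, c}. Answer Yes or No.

Yes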